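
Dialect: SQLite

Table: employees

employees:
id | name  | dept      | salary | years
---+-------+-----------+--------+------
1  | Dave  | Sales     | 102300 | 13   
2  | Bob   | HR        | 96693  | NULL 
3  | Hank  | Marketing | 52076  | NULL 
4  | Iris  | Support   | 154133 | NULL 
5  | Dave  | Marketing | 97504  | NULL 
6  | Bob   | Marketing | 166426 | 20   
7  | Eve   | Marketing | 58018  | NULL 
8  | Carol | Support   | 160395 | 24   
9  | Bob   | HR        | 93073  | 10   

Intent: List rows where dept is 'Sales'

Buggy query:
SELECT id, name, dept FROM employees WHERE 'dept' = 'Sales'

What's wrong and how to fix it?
Bug: 'dept' in single quotes is a string literal, not the column; the comparison is literal-vs-literal and never true

Fix: Reference the column as dept without single quotes

Corrected query:
SELECT id, name, dept FROM employees WHERE dept = 'Sales'

Result:
id | name | dept 
---+------+------
1  | Dave | Sales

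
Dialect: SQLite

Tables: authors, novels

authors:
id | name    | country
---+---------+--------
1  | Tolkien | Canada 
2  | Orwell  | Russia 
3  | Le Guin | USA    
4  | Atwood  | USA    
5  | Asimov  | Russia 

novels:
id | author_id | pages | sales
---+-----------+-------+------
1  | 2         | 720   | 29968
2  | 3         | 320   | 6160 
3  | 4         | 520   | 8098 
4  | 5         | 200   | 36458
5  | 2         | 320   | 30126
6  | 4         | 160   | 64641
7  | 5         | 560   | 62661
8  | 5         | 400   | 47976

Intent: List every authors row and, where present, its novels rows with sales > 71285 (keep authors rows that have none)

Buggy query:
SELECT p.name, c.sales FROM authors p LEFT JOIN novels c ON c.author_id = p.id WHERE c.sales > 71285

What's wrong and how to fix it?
Bug: Filtering c.sales in WHERE discards the NULL rows produced by LEFT JOIN, turning it into an inner join

Fix: Put 'c.sales > 71285' in the JOIN's ON clause instead of WHERE

Corrected query:
SELECT p.name, c.sales FROM authors p LEFT JOIN novels c ON c.author_id = p.id AND c.sales > 71285

Result:
name    | sales
--------+------
Tolkien | NULL 
Orwell  | NULL 
Le Guin | NULL 
Atwood  | NULL 
Asimov  | NULL 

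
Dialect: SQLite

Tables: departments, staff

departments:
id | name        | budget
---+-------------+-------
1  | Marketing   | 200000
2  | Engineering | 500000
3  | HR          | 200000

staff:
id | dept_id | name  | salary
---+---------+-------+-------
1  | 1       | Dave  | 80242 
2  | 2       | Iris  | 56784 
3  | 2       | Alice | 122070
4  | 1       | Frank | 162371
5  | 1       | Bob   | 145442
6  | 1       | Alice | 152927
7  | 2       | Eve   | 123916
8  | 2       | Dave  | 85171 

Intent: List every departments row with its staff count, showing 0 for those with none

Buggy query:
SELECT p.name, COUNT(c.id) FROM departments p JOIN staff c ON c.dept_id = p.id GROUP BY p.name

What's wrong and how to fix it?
Bug: An inner join excludes parents with zero children

Fix: Switch to LEFT JOIN to retain unmatched parent rows

Corrected query:
SELECT p.name, COUNT(c.id) FROM departments p LEFT JOIN staff c ON c.dept_id = p.id GROUP BY p.name

Result:
name        | COUNT(c.id)
------------+------------
Engineering | 4          
HR          | 0          
Marketing   | 4          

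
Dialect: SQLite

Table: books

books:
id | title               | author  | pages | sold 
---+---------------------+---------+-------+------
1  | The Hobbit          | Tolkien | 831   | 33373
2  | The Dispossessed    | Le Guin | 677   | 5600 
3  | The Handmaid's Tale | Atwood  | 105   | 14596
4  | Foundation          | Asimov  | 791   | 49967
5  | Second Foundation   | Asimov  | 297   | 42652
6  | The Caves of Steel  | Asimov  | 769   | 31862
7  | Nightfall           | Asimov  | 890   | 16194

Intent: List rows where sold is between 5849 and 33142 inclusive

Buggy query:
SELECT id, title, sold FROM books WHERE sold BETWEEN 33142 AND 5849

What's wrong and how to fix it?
Bug: The bounds are reversed; BETWEEN a AND b requires a <= b to match anything

Fix: Swap the bounds so the smaller value comes first

Corrected query:
SELECT id, title, sold FROM books WHERE sold BETWEEN 5849 AND 33142

Result:
id | title               | sold 
---+---------------------+------
3  | The Handmaid's Tale | 14596
6  | The Caves of Steel  | 31862
7  | Nightfall           | 16194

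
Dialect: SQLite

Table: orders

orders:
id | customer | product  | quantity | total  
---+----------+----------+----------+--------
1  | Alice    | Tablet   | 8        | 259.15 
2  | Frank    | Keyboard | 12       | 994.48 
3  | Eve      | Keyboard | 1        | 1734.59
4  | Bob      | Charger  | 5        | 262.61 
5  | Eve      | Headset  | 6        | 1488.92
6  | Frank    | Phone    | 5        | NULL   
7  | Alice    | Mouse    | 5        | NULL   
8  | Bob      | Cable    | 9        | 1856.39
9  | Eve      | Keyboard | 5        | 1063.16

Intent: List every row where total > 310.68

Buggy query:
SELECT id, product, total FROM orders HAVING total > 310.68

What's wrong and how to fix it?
Bug: HAVING filters the output of aggregation, but this query has no GROUP BY and no aggregate functions, so SQLite rejects it (HAVING clause on a non-aggregate query); the condition here is per row

Fix: Replace HAVING with WHERE since the condition applies to individual rows

Corrected query:
SELECT id, product, total FROM orders WHERE total > 310.68

Result:
id | product  | total  
---+----------+--------
2  | Keyboard | 994.48 
3  | Keyboard | 1734.59
5  | Headset  | 1488.92
8  | Cable    | 1856.39
9  | Keyboard | 1063.16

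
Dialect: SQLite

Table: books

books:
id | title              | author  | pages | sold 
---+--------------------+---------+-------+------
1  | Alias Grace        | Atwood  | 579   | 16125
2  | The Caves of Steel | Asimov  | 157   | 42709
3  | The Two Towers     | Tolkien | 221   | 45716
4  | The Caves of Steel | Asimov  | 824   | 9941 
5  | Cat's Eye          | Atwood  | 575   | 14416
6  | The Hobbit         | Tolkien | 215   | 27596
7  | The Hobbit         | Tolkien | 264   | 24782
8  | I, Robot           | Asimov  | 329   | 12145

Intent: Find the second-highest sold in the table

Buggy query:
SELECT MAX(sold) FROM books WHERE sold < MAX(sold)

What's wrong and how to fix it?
Bug: MAX(sold) on the right of the comparison is an aggregate-in-WHERE error

Fix: Compute the overall MAX in a subquery, then take MAX of rows below it

Corrected query:
SELECT MAX(sold) FROM books WHERE sold < (SELECT MAX(sold) FROM books)

Result:
MAX(sold)
---------
42709    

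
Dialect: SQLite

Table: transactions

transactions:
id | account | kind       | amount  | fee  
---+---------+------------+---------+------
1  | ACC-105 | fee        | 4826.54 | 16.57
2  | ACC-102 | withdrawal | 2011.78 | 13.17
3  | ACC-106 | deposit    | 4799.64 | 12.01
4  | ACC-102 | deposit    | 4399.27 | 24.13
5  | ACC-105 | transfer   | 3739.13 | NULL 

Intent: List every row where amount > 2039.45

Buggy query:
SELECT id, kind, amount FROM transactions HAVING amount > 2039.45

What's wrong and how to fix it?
Bug: This is a non-aggregate query (no GROUP BY, no aggregates), so in SQLite the HAVING clause is invalid here; a row-level condition belongs in WHERE

Fix: Use WHERE for row-level filtering

Corrected query:
SELECT id, kind, amount FROM transactions WHERE amount > 2039.45

Result:
id | kind     | amount 
---+----------+--------
1  | fee      | 4826.54
3  | deposit  | 4799.64
4  | deposit  | 4399.27
5  | transfer | 3739.13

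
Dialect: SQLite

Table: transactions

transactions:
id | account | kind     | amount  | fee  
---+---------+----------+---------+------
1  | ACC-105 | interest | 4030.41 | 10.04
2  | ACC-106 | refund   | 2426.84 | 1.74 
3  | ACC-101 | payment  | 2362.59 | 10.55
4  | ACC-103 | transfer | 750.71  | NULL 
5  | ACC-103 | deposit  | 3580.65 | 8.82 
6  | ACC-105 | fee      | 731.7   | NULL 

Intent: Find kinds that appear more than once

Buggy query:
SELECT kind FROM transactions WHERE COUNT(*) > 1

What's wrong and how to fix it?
Bug: WHERE can't reference COUNT(*); aggregates are computed after WHERE

Fix: Group first, then use HAVING for the count condition

Corrected query:
SELECT kind FROM transactions GROUP BY kind HAVING COUNT(*) > 1

Result:
(no rows)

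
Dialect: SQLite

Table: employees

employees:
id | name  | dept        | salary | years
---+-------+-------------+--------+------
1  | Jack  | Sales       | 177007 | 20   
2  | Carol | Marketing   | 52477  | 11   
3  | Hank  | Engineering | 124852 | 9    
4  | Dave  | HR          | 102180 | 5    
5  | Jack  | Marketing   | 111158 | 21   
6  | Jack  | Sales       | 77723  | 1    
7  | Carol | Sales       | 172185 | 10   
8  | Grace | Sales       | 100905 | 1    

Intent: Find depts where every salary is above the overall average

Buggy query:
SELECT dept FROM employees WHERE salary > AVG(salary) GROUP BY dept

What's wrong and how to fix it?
Bug: AVG() is an aggregate; it can't sit directly in WHERE

Fix: Use a subquery for AVG and a HAVING MIN(...) filter so the condition holds for every row in the group

Corrected query:
SELECT dept FROM employees GROUP BY dept HAVING MIN(salary) > (SELECT AVG(salary) FROM employees)

Result:
dept       
-----------
Engineering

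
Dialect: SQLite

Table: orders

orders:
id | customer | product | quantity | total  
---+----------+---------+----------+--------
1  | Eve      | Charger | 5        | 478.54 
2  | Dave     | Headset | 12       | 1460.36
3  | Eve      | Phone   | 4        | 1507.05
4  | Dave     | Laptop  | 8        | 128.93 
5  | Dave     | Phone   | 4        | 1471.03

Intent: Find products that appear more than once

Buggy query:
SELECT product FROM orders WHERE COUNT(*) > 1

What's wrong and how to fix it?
Bug: COUNT(*) is an aggregate and cannot be used in WHERE

Fix: GROUP BY product, then filter groups with HAVING COUNT(*) > 1

Corrected query:
SELECT product FROM orders GROUP BY product HAVING COUNT(*) > 1

Result:
product
-------
Phone  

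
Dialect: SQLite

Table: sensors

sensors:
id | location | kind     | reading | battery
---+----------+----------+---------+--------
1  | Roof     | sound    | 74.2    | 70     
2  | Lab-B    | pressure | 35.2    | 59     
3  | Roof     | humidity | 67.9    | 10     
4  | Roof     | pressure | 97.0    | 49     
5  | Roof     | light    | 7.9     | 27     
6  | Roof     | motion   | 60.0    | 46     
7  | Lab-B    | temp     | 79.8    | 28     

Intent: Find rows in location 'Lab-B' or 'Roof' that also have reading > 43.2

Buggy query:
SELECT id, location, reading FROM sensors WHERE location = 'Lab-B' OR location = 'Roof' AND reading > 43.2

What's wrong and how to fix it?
Bug: Without parentheses, AND is evaluated before OR, so the reading filter only applies to the 'Roof' branch

Fix: Add parentheses around the OR so the AND applies to both alternatives

Corrected query:
SELECT id, location, reading FROM sensors WHERE (location = 'Lab-B' OR location = 'Roof') AND reading > 43.2

Result:
id | location | reading
---+----------+--------
1  | Roof     | 74.2   
3  | Roof     | 67.9   
4  | Roof     | 97     
6  | Roof     | 60     
7  | Lab-B    | 79.8   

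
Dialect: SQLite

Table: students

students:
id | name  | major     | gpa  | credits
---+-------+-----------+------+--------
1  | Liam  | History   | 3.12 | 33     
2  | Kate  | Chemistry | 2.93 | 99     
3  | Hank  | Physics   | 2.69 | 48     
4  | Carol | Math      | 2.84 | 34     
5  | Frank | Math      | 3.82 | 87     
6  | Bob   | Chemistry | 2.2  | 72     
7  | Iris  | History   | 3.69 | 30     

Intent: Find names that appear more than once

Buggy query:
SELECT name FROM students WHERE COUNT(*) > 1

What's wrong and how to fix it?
Bug: WHERE can't reference COUNT(*); aggregates are computed after WHERE

Fix: GROUP BY name, then filter groups with HAVING COUNT(*) > 1

Corrected query:
SELECT name FROM students GROUP BY name HAVING COUNT(*) > 1

Result:
(no rows)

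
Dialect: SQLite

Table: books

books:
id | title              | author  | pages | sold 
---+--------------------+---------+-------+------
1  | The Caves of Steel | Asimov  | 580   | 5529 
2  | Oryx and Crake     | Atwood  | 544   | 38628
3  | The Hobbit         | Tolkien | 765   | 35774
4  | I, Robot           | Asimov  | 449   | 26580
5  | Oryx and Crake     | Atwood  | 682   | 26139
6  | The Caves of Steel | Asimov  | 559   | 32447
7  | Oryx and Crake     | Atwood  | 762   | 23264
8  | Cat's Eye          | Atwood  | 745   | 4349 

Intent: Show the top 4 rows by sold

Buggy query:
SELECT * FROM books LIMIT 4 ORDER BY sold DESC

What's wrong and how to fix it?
Bug: ORDER BY cannot follow LIMIT; LIMIT is the final clause

Fix: Swap the clauses: ORDER BY first, then LIMIT

Corrected query:
SELECT * FROM books ORDER BY sold DESC LIMIT 4

Result:
id | title              | author  | pages | sold 
---+--------------------+---------+-------+------
2  | Oryx and Crake     | Atwood  | 544   | 38628
3  | The Hobbit         | Tolkien | 765   | 35774
6  | The Caves of Steel | Asimov  | 559   | 32447
4  | I, Robot           | Asimov  | 449   | 26580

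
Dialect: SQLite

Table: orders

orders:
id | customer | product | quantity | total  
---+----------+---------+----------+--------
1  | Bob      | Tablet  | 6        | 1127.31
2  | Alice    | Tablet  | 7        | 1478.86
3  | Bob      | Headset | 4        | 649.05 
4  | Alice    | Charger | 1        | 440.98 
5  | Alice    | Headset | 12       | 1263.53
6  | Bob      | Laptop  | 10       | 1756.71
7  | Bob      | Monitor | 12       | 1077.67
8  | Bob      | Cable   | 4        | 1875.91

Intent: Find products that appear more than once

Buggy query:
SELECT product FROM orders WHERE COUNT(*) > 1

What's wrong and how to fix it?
Bug: WHERE can't reference COUNT(*); aggregates are computed after WHERE

Fix: GROUP BY product, then filter groups with HAVING COUNT(*) > 1

Corrected query:
SELECT product FROM orders GROUP BY product HAVING COUNT(*) > 1

Result:
product
-------
Headset
Tablet 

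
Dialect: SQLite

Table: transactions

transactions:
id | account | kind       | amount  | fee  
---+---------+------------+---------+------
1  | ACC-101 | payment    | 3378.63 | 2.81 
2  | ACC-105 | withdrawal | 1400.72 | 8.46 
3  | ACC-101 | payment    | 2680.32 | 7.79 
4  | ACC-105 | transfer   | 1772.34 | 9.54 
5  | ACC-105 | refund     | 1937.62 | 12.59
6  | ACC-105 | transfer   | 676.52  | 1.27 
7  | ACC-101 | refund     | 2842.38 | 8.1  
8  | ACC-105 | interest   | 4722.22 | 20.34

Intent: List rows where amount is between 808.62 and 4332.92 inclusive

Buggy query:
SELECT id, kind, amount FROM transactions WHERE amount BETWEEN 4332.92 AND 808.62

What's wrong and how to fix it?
Bug: BETWEEN expects the lower bound first; with 4332.92 AND 808.62 the range is empty

Fix: Swap the bounds so the smaller value comes first

Corrected query:
SELECT id, kind, amount FROM transactions WHERE amount BETWEEN 808.62 AND 4332.92

Result:
id | kind       | amount 
---+------------+--------
1  | payment    | 3378.63
2  | withdrawal | 1400.72
3  | payment    | 2680.32
4  | transfer   | 1772.34
5  | refund     | 1937.62
7  | refund     | 2842.38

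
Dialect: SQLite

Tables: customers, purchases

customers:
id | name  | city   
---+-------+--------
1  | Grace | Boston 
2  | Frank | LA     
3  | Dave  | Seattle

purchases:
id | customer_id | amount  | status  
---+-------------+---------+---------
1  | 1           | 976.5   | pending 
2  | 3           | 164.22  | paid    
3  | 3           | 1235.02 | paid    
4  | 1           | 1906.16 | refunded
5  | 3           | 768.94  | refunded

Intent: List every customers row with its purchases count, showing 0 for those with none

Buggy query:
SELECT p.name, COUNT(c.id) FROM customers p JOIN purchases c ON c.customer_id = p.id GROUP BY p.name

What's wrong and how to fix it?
Bug: An inner join excludes parents with zero children

Fix: Use LEFT JOIN so parents without children still appear (COUNT(c.id) gives 0)

Corrected query:
SELECT p.name, COUNT(c.id) FROM customers p LEFT JOIN purchases c ON c.customer_id = p.id GROUP BY p.name

Result:
name  | COUNT(c.id)
------+------------
Dave  | 3          
Frank | 0          
Grace | 2          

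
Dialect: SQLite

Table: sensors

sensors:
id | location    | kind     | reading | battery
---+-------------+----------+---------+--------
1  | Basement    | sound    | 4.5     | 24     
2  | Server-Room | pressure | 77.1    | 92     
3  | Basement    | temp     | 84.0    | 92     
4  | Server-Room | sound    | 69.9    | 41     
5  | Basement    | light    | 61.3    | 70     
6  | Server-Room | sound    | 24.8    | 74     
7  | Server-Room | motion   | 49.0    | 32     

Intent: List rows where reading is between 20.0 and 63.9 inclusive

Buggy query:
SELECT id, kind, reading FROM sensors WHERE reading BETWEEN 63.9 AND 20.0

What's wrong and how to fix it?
Bug: BETWEEN expects the lower bound first; with 63.9 AND 20.0 the range is empty

Fix: Write BETWEEN 20.0 AND 63.9

Corrected query:
SELECT id, kind, reading FROM sensors WHERE reading BETWEEN 20.0 AND 63.9

Result:
id | kind   | reading
---+--------+--------
5  | light  | 61.3   
6  | sound  | 24.8   
7  | motion | 49     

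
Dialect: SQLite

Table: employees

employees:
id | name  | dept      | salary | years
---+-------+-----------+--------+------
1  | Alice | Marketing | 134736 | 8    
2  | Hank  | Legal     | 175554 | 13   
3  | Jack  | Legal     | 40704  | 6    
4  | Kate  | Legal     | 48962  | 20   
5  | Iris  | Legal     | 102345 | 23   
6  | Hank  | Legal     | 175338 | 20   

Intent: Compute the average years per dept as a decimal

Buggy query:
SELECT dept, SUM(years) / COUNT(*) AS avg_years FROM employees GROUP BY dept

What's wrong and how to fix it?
Bug: Both operands are integers, so '/' performs integer division and truncates

Fix: Cast one side to REAL so the division keeps the fractional part

Corrected query:
SELECT dept, SUM(years) * 1.0 / COUNT(*) AS avg_years FROM employees GROUP BY dept

Result:
dept      | avg_years
----------+----------
Legal     | 16.4     
Marketing | 8        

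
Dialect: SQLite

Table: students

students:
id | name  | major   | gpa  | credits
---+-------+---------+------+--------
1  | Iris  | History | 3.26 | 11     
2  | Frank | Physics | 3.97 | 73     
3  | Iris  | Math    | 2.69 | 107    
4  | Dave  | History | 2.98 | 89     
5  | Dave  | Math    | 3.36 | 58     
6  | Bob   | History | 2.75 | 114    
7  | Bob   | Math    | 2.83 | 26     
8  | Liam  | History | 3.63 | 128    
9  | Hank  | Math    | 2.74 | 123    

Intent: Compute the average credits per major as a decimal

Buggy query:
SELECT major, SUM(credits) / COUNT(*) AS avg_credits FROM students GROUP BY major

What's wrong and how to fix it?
Bug: Both operands are integers, so '/' performs integer division and truncates

Fix: Multiply by 1.0 (or CAST to REAL) to force floating-point division

Corrected query:
SELECT major, SUM(credits) * 1.0 / COUNT(*) AS avg_credits FROM students GROUP BY major

Result:
major   | avg_credits
--------+------------
History | 85.5       
Math    | 78.5       
Physics | 73         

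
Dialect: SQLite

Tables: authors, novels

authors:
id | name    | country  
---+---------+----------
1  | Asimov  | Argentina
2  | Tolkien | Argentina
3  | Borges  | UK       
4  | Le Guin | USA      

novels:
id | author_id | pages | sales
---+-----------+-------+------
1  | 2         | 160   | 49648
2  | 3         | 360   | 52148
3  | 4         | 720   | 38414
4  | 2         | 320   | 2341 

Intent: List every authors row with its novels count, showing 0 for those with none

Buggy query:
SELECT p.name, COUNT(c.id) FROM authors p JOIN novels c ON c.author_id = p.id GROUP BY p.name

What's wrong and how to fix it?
Bug: An inner join excludes parents with zero children

Fix: Use LEFT JOIN so parents without children still appear (COUNT(c.id) gives 0)

Corrected query:
SELECT p.name, COUNT(c.id) FROM authors p LEFT JOIN novels c ON c.author_id = p.id GROUP BY p.name

Result:
name    | COUNT(c.id)
--------+------------
Asimov  | 0          
Borges  | 1          
Le Guin | 1          
Tolkien | 2          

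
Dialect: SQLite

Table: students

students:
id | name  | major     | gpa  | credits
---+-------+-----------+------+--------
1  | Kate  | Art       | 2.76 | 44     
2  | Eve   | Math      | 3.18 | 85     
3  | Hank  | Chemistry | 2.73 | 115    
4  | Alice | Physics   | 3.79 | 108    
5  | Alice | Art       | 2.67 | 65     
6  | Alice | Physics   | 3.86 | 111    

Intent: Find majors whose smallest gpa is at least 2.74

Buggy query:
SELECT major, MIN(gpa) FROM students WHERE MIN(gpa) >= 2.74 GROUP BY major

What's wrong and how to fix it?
Bug: Aggregates like MIN are computed per group after WHERE runs

Fix: Replace WHERE with HAVING after the GROUP BY

Corrected query:
SELECT major, MIN(gpa) FROM students GROUP BY major HAVING MIN(gpa) >= 2.74

Result:
major   | MIN(gpa)
--------+---------
Math    | 3.18    
Physics | 3.79    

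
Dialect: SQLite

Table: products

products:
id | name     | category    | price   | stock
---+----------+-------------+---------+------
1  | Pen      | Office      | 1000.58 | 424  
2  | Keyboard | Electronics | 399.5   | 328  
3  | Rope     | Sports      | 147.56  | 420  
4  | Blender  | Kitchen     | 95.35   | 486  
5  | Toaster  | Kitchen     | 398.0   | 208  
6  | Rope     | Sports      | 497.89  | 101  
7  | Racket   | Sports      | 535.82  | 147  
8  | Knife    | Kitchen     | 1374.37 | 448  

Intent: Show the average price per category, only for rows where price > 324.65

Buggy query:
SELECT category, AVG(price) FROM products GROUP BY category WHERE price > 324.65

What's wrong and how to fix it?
Bug: Row-level WHERE must come before GROUP BY in the clause order

Fix: Move the WHERE clause before GROUP BY

Corrected query:
SELECT category, AVG(price) FROM products WHERE price > 324.65 GROUP BY category

Result:
category    | AVG(price)
------------+-----------
Electronics | 399.5     
Kitchen     | 886.185   
Office      | 1000.58   
Sports      | 516.855   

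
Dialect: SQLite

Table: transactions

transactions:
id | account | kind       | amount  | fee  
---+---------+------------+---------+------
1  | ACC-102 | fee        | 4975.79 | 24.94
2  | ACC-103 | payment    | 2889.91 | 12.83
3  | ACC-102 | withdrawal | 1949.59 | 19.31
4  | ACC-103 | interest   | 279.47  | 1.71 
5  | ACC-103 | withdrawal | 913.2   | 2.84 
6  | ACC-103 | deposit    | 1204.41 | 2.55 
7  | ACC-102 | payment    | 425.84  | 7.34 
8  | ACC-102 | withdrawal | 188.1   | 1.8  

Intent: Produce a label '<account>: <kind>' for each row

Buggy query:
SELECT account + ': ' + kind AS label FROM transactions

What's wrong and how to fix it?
Bug: '+' is numeric addition; on text columns SQLite converts them to 0 instead of concatenating

Fix: Use the || operator for string concatenation

Corrected query:
SELECT account || ': ' || kind AS label FROM transactions

Result:
label              
-------------------
ACC-102: fee       
ACC-103: payment   
ACC-102: withdrawal
ACC-103: interest  
ACC-103: withdrawal
ACC-103: deposit   
ACC-102: payment   
ACC-102: withdrawal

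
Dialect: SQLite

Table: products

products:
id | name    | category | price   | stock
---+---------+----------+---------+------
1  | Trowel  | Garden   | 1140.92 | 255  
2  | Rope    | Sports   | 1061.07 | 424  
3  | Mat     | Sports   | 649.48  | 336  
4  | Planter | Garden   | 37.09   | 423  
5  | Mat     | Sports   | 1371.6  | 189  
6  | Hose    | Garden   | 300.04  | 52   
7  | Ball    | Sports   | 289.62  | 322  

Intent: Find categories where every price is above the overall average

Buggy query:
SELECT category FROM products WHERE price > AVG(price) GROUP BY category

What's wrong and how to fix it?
Bug: WHERE evaluates per row before aggregation, so AVG() is unavailable

Fix: Use a subquery for AVG and a HAVING MIN(...) filter so the condition holds for every row in the group

Corrected query:
SELECT category FROM products GROUP BY category HAVING MIN(price) > (SELECT AVG(price) FROM products)

Result:
(no rows)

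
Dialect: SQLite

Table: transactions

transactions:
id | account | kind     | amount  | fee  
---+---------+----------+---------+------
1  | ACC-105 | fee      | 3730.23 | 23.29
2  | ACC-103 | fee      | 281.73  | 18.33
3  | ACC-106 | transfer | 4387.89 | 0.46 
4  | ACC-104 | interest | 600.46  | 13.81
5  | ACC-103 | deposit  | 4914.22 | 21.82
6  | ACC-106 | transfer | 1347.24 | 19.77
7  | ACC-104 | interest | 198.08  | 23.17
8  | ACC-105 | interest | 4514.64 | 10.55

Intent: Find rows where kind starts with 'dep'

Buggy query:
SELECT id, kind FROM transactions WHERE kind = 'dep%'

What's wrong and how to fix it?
Bug: '=' compares the literal string including the % character; pattern matching needs LIKE

Fix: Replace '=' with LIKE so 'dep%' is treated as a pattern

Corrected query:
SELECT id, kind FROM transactions WHERE kind LIKE 'dep%'

Result:
id | kind   
---+--------
5  | deposit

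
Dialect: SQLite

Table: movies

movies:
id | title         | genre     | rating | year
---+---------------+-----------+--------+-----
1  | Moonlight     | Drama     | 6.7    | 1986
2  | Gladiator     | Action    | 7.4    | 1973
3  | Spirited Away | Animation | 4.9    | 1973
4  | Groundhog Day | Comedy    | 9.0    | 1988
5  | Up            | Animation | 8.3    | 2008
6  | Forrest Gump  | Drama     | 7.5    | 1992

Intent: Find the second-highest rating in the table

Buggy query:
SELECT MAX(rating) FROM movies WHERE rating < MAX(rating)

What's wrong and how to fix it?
Bug: MAX(rating) on the right of the comparison is an aggregate-in-WHERE error

Fix: Compute the overall MAX in a subquery, then take MAX of rows below it

Corrected query:
SELECT MAX(rating) FROM movies WHERE rating < (SELECT MAX(rating) FROM movies)

Result:
MAX(rating)
-----------
8.3        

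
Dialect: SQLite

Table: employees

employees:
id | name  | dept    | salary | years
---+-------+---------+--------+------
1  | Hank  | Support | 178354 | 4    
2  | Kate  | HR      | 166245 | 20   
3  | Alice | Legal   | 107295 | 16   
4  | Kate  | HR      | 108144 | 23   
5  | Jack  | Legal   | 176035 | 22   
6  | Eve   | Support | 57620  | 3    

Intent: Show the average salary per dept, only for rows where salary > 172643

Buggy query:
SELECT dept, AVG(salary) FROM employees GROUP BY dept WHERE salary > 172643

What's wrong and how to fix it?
Bug: Row-level WHERE must come before GROUP BY in the clause order

Fix: Place WHERE between FROM and GROUP BY

Corrected query:
SELECT dept, AVG(salary) FROM employees WHERE salary > 172643 GROUP BY dept

Result:
dept    | AVG(salary)
--------+------------
Legal   | 176035     
Support | 178354     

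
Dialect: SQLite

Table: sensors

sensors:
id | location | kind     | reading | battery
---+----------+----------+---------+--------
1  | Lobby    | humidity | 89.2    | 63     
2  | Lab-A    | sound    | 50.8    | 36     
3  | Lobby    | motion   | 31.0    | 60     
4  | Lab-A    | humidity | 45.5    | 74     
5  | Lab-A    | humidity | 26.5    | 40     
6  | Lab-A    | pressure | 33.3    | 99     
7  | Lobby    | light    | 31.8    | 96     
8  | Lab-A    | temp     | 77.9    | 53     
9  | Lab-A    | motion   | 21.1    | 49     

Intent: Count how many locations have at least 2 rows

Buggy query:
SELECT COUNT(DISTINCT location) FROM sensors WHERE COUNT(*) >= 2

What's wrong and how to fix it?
Bug: WHERE filters individual rows, not groups, so a group-level COUNT is invalid there

Fix: Group first with HAVING COUNT(*) >= 2, then COUNT the resulting groups

Corrected query:
SELECT COUNT(*) FROM (SELECT location FROM sensors GROUP BY location HAVING COUNT(*) >= 2)

Result:
COUNT(*)
--------
2       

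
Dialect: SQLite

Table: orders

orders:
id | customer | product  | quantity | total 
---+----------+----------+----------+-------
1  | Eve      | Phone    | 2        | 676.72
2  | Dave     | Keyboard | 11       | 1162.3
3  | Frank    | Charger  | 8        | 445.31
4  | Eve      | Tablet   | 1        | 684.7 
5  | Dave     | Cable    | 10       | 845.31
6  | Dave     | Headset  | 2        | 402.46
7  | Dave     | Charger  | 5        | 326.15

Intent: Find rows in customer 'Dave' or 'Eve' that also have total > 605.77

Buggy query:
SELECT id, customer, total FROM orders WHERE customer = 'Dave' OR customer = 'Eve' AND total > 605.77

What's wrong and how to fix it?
Bug: Without parentheses, AND is evaluated before OR, so the total filter only applies to the 'Eve' branch

Fix: Group the OR with parentheses (or use IN), then AND the threshold

Corrected query:
SELECT id, customer, total FROM orders WHERE (customer = 'Dave' OR customer = 'Eve') AND total > 605.77

Result:
id | customer | total 
---+----------+-------
1  | Eve      | 676.72
2  | Dave     | 1162.3
4  | Eve      | 684.7 
5  | Dave     | 845.31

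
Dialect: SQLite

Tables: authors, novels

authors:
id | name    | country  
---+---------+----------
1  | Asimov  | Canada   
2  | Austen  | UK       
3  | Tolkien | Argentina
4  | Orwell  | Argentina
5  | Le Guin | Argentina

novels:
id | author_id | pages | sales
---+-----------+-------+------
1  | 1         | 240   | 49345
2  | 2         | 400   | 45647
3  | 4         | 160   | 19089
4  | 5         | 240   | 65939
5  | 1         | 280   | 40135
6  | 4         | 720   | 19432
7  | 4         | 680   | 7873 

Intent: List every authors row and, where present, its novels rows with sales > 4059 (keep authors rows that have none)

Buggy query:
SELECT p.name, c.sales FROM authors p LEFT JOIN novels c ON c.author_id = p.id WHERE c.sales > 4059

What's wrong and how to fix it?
Bug: Filtering c.sales in WHERE discards the NULL rows produced by LEFT JOIN, turning it into an inner join

Fix: Put 'c.sales > 4059' in the JOIN's ON clause instead of WHERE

Corrected query:
SELECT p.name, c.sales FROM authors p LEFT JOIN novels c ON c.author_id = p.id AND c.sales > 4059

Result:
name    | sales
--------+------
Asimov  | 40135
Asimov  | 49345
Austen  | 45647
Tolkien | NULL 
Orwell  | 7873 
Orwell  | 19089
Orwell  | 19432
Le Guin | 65939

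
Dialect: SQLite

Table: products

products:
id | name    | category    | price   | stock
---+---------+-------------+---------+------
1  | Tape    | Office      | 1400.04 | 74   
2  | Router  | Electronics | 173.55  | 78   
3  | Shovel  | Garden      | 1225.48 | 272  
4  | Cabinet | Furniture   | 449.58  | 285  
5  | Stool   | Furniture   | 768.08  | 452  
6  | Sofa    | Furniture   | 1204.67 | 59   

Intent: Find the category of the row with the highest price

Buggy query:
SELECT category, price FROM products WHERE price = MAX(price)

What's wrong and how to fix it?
Bug: WHERE is evaluated per row; an aggregate over the whole table isn't defined there

Fix: Use a subquery: WHERE price = (SELECT MAX(price) FROM products)

Corrected query:
SELECT category, price FROM products WHERE price = (SELECT MAX(price) FROM products)

Result:
category | price  
---------+--------
Office   | 1400.04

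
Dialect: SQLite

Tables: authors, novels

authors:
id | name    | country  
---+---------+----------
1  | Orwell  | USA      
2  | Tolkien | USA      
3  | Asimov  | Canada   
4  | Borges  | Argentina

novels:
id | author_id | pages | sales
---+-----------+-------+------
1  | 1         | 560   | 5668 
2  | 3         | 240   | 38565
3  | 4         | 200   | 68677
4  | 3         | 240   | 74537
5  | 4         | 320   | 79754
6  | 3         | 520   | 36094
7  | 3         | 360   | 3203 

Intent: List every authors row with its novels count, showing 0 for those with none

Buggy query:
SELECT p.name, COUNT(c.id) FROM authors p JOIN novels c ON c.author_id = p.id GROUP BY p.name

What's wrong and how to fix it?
Bug: INNER JOIN drops authors rows that have no matching novels rows

Fix: Switch to LEFT JOIN to retain unmatched parent rows

Corrected query:
SELECT p.name, COUNT(c.id) FROM authors p LEFT JOIN novels c ON c.author_id = p.id GROUP BY p.name

Result:
name    | COUNT(c.id)
--------+------------
Asimov  | 4          
Borges  | 2          
Orwell  | 1          
Tolkien | 0          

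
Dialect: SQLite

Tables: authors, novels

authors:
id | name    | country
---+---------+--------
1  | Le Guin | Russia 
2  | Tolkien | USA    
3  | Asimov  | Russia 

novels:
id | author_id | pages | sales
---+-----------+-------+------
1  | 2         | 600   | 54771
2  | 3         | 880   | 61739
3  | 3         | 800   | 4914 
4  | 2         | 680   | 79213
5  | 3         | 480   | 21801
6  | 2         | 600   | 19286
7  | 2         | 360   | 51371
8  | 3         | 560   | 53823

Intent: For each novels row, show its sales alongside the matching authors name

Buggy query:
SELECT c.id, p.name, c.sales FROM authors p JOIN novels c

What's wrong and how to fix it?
Bug: JOIN with no ON clause produces a cartesian product; every novels row pairs with every authors row

Fix: Add ON c.author_id = p.id to the JOIN

Corrected query:
SELECT c.id, p.name, c.sales FROM authors p JOIN novels c ON c.author_id = p.id

Result:
id | name    | sales
---+---------+------
1  | Tolkien | 54771
2  | Asimov  | 61739
3  | Asimov  | 4914 
4  | Tolkien | 79213
5  | Asimov  | 21801
6  | Tolkien | 19286
7  | Tolkien | 51371
8  | Asimov  | 53823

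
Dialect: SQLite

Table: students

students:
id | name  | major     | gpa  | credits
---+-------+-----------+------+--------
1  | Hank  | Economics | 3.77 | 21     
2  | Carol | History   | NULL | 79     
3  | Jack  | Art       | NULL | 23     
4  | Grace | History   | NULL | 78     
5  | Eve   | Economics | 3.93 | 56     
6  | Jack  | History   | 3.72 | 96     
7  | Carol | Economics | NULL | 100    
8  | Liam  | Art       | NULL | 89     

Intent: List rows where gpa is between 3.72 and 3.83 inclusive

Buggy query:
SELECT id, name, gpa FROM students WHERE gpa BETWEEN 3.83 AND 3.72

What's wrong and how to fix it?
Bug: BETWEEN expects the lower bound first; with 3.83 AND 3.72 the range is empty

Fix: Write BETWEEN 3.72 AND 3.83

Corrected query:
SELECT id, name, gpa FROM students WHERE gpa BETWEEN 3.72 AND 3.83

Result:
id | name | gpa 
---+------+-----
1  | Hank | 3.77
6  | Jack | 3.72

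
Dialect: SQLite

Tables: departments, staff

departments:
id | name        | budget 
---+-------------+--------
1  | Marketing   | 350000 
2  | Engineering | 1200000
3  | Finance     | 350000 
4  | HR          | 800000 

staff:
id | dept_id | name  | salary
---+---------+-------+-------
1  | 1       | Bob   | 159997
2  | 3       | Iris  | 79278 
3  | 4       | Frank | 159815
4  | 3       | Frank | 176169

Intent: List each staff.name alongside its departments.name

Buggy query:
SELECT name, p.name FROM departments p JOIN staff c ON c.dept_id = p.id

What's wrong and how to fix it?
Bug: Both tables have a 'name' column; the unqualified reference is ambiguous

Fix: Qualify the column with its table alias (c.name)

Corrected query:
SELECT c.name, p.name FROM departments p JOIN staff c ON c.dept_id = p.id

Result:
name  | name     
------+----------
Bob   | Marketing
Iris  | Finance  
Frank | HR       
Frank | Finance  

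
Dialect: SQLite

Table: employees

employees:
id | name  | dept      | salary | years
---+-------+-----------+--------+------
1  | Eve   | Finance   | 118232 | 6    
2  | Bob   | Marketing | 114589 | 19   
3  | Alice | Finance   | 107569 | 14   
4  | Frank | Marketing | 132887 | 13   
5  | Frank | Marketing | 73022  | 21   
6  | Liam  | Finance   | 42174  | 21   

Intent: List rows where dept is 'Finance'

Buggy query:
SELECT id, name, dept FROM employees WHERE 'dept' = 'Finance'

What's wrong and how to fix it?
Bug: Single quotes denote string literals in SQL; the column name is being compared as a constant string

Fix: Remove the quotes around the column name (or use double quotes for an identifier)

Corrected query:
SELECT id, name, dept FROM employees WHERE dept = 'Finance'

Result:
id | name  | dept   
---+-------+--------
1  | Eve   | Finance
3  | Alice | Finance
6  | Liam  | Finance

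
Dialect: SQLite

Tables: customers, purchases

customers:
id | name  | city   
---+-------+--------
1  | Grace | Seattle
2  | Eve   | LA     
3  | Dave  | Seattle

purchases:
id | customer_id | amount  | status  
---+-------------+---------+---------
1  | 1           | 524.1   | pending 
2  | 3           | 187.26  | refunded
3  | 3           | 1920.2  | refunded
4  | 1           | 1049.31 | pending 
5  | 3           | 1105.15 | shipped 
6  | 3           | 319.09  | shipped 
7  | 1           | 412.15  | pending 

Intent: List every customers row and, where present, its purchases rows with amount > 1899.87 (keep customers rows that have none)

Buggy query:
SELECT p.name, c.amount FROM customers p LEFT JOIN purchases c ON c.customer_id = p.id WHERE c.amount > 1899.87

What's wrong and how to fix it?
Bug: Filtering c.amount in WHERE discards the NULL rows produced by LEFT JOIN, turning it into an inner join

Fix: Move the right-table condition into the ON clause so unmatched parents are kept

Corrected query:
SELECT p.name, c.amount FROM customers p LEFT JOIN purchases c ON c.customer_id = p.id AND c.amount > 1899.87

Result:
name  | amount
------+-------
Grace | NULL  
Eve   | NULL  
Dave  | 1920.2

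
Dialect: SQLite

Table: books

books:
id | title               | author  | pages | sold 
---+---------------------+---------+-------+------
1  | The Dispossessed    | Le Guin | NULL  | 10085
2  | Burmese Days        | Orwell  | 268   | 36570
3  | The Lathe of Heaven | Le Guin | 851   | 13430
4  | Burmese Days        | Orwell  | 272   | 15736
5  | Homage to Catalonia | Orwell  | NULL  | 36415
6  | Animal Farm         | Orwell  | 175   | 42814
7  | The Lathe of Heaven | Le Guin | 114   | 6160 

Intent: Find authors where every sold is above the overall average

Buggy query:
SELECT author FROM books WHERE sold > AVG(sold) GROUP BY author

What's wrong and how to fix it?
Bug: WHERE evaluates per row before aggregation, so AVG() is unavailable

Fix: Use a subquery for AVG and a HAVING MIN(...) filter so the condition holds for every row in the group

Corrected query:
SELECT author FROM books GROUP BY author HAVING MIN(sold) > (SELECT AVG(sold) FROM books)

Result:
(no rows)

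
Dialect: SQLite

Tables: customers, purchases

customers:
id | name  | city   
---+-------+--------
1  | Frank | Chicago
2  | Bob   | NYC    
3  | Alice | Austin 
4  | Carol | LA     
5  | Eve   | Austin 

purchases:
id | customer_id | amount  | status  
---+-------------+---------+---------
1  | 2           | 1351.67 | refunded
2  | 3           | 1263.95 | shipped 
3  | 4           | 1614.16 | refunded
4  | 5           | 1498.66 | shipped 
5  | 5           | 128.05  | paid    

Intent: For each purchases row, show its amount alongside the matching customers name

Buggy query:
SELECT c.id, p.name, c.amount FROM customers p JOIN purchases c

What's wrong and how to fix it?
Bug: JOIN with no ON clause produces a cartesian product; every purchases row pairs with every customers row

Fix: Specify the join condition linking the foreign key to the parent id

Corrected query:
SELECT c.id, p.name, c.amount FROM customers p JOIN purchases c ON c.customer_id = p.id

Result:
id | name  | amount 
---+-------+--------
1  | Bob   | 1351.67
2  | Alice | 1263.95
3  | Carol | 1614.16
4  | Eve   | 1498.66
5  | Eve   | 128.05 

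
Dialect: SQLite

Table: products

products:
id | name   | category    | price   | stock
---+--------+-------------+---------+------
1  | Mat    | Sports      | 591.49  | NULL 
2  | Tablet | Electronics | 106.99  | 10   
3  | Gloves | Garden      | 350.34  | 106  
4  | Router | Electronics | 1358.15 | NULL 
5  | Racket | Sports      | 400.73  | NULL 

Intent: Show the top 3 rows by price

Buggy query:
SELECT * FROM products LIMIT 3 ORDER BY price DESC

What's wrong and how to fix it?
Bug: ORDER BY cannot follow LIMIT; LIMIT is the final clause

Fix: Swap the clauses: ORDER BY first, then LIMIT

Corrected query:
SELECT * FROM products ORDER BY price DESC LIMIT 3

Result:
id | name   | category    | price   | stock
---+--------+-------------+---------+------
4  | Router | Electronics | 1358.15 | NULL 
1  | Mat    | Sports      | 591.49  | NULL 
5  | Racket | Sports      | 400.73  | NULL 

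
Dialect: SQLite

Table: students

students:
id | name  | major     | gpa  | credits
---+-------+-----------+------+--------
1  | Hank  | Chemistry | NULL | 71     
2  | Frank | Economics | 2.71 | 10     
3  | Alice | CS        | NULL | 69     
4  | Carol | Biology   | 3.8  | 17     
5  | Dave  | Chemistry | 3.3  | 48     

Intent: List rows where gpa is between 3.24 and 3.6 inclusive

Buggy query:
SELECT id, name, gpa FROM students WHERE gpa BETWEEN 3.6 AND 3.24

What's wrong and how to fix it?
Bug: The bounds are reversed; BETWEEN a AND b requires a <= b to match anything

Fix: Write BETWEEN 3.24 AND 3.6

Corrected query:
SELECT id, name, gpa FROM students WHERE gpa BETWEEN 3.24 AND 3.6

Result:
id | name | gpa
---+------+----
5  | Dave | 3.3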